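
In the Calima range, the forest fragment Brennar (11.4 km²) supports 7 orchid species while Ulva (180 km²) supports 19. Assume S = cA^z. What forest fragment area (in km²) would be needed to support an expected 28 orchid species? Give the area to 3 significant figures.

526 km²

z = ln(19/7) / ln(180/11.4) = 0.9985 / 2.7593 = 0.3619
c = 7 / 11.4^0.3619 = 7 / 2.412 = 2.902
A = (28/2.902)^(1/0.3619) ⇒ ln A = ln(9.65)/0.3619 = 6.2645
A = e^6.2645 ≈ 525.6 km²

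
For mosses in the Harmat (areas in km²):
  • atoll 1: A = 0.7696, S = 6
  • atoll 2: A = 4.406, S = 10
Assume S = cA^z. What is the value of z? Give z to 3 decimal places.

Taking logs: ln S = ln c + z ln A, so z = (ln S₂ − ln S₁)/(ln A₂ − ln A₁).
z = ln(10/6) / ln(4.406/0.7696) = ln(1.667) / ln(5.725) = 0.5108 / 1.7449 = 0.2928

0.293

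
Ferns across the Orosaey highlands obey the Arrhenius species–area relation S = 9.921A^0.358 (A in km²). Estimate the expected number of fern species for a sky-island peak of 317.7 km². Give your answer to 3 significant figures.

78.0

S = 9.921 × 317.7^0.358
ln S = ln 9.921 + 0.358 × ln 317.7 = 2.2947 + 0.358 × 5.7611 = 4.3571
S = e^4.3571 ≈ 78.03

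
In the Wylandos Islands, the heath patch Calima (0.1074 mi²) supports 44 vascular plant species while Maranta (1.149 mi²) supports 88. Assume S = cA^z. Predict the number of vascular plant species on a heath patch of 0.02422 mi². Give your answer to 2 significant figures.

28

z = ln(88/44) / ln(1.149/0.1074) = 0.6931 / 2.3701 = 0.2925
c = 44 / 0.1074^0.2925 = 44 / 0.5207 = 84.5
S₃ = 84.5 × 0.02422^0.2925 = 84.5 × 0.3369 ≈ 28.46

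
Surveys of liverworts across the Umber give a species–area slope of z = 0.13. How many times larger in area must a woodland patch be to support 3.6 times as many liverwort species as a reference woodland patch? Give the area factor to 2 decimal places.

19021.73

(A₂/A₁)^0.13 = 3.6, so A₂/A₁ = 3.6^(1/0.13) = 3.6^7.692
ln(A₂/A₁) = ln 3.6 / 0.13 = 1.2809 / 0.13 = 9.8533
A₂/A₁ = e^9.8533 ≈ 19022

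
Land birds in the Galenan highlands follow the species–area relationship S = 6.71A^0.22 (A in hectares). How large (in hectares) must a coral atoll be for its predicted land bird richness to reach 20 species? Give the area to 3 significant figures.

143 hectares

20 = 6.71 × A^0.22  ⇒  A^0.22 = 20/6.71 = 2.981
ln A = ln(2.981) / 0.22 = 1.0921 / 0.22 = 4.9642
A = e^4.9642 ≈ 143.2 hectares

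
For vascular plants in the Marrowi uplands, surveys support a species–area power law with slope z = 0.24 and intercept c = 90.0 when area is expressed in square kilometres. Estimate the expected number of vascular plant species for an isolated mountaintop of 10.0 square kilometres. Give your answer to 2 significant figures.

160

S = 90 × 10^0.24
ln S = ln 90 + 0.24 × ln 10 = 4.4998 + 0.24 × 2.3026 = 5.0524
S = e^5.0524 ≈ 156.4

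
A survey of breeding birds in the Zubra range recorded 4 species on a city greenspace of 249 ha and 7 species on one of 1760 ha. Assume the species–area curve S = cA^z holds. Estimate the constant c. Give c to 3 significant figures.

0.825

z = ln(S₂/S₁) / ln(A₂/A₁) = ln(7/4) / ln(1760/249) = 0.5596 / 1.9556 = 0.2862
c = S₁ / A₁^z = 4 / 249^0.2862 = 4 / 4.849 = 0.8248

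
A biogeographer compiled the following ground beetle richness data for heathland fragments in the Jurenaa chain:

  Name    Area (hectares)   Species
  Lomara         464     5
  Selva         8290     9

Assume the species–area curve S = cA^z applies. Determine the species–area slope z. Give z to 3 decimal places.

Taking logs: ln S = ln c + z ln A, so z = (ln S₂ − ln S₁)/(ln A₂ − ln A₁).
z = ln(9/5) / ln(8290/464) = ln(1.8) / ln(17.87) = 0.5878 / 2.8829 = 0.2039

0.204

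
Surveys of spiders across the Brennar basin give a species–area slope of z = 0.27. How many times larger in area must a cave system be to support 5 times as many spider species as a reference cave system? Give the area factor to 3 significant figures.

(A₂/A₁)^0.27 = 5, so A₂/A₁ = 5^(1/0.27) = 5^3.704
ln(A₂/A₁) = ln 5 / 0.27 = 1.6094 / 0.27 = 5.9609
A₂/A₁ = e^5.9609 ≈ 388

388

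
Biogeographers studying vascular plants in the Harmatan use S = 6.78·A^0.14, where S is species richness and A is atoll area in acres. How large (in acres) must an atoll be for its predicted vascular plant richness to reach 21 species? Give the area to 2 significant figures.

21 = 6.78 × A^0.14  ⇒  A^0.14 = 21/6.78 = 3.097
ln A = ln(3.097) / 0.14 = 1.1305 / 0.14 = 8.0753
A = e^8.0753 ≈ 3214 acres

3200 acres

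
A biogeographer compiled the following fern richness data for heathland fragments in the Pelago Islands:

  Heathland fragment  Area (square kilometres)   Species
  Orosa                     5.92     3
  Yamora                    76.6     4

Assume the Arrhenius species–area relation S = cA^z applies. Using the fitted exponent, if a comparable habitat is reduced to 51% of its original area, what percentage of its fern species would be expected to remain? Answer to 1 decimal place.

92.7%

z = ln(4/3) / ln(76.6/5.92) = 0.2877 / 2.5603 = 0.1124
S_new/S_old = (A_new/A_old)^z = 0.51^0.1124 = exp(0.1124 × -0.6733) = 0.9271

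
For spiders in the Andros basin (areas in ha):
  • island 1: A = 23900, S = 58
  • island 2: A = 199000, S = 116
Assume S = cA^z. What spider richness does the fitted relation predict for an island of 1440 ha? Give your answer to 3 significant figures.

z = ln(116/58) / ln(199000/23900) = 0.6931 / 2.1194 = 0.3270
c = 58 / 23900^0.3270 = 58 / 27.04 = 2.145
S₃ = 2.145 × 1440^0.3270 = 2.145 × 10.79 ≈ 23.14

23.1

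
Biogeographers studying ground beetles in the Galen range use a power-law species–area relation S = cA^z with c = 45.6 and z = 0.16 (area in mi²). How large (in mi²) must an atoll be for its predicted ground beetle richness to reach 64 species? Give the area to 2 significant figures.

64 = 45.6 × A^0.16  ⇒  A^0.16 = 64/45.6 = 1.404
ln A = ln(1.404) / 0.16 = 0.3390 / 0.16 = 2.1186
A = e^2.1186 ≈ 8.319 mi²

8.3 mi²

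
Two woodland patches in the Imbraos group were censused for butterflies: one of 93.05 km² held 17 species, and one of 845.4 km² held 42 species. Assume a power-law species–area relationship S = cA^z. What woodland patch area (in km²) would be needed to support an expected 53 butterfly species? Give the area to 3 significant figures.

1490 km²

z = ln(42/17) / ln(845.4/93.05) = 0.9045 / 2.2067 = 0.4099
c = 17 / 93.05^0.4099 = 17 / 6.411 = 2.652
A = (53/2.652)^(1/0.4099) ⇒ ln A = ln(19.99)/0.4099 = 7.3074
A = e^7.3074 ≈ 1491 km²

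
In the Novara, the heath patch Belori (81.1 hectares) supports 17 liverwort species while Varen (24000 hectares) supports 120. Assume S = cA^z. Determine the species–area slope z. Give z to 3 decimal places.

Taking logs: ln S = ln c + z ln A, so z = (ln S₂ − ln S₁)/(ln A₂ − ln A₁).
z = ln(120/17) / ln(24000/81.1) = ln(7.059) / ln(295.9) = 1.9543 / 5.6901 = 0.3435

0.343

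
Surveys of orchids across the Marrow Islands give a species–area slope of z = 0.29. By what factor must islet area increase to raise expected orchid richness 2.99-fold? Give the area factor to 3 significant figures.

(A₂/A₁)^0.29 = 2.99, so A₂/A₁ = 2.99^(1/0.29) = 2.99^3.448
ln(A₂/A₁) = ln 2.99 / 0.29 = 1.0953 / 0.29 = 3.7768
A₂/A₁ = e^3.7768 ≈ 43.68

43.7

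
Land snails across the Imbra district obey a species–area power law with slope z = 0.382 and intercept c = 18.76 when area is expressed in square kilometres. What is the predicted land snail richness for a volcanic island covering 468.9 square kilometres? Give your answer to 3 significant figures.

S = 18.76 × 468.9^0.382
ln S = ln 18.76 + 0.382 × ln 468.9 = 2.9317 + 0.382 × 6.1504 = 5.2812
S = e^5.2812 ≈ 196.6

197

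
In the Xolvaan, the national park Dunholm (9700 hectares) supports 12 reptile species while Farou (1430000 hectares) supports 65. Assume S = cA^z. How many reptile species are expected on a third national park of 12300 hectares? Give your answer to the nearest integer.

13

z = ln(65/12) / ln(1430000/9700) = 1.6895 / 4.9933 = 0.3383
c = 12 / 9700^0.3383 = 12 / 22.33 = 0.5374
S₃ = 0.5374 × 12300^0.3383 = 0.5374 × 24.2 ≈ 13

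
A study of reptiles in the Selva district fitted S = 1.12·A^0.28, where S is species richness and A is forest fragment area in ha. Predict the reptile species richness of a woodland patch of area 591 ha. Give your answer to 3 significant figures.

S = 1.12 × 591^0.28 = 1.12 × 5.971 ≈ 6.687

6.69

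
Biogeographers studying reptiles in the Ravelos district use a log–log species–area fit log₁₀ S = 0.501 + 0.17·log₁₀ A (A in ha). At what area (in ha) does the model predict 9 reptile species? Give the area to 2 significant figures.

460 ha

9 = 3.17 × A^0.17  ⇒  A^0.17 = 9/3.17 = 2.84
ln A = ln(2.84) / 0.17 = 1.0436 / 0.17 = 6.1390
A = e^6.1390 ≈ 463.6 ha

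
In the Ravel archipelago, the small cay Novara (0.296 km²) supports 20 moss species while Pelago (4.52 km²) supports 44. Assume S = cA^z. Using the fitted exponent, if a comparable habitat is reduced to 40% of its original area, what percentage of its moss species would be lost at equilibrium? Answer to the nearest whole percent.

z = ln(44/20) / ln(4.52/0.296) = 0.7885 / 2.7259 = 0.2892
S_new/S_old = (A_new/A_old)^z = 0.4^0.2892 = exp(0.2892 × -0.9163) = 0.7672
Fraction lost = 1 − 0.7672 = 0.2328

23%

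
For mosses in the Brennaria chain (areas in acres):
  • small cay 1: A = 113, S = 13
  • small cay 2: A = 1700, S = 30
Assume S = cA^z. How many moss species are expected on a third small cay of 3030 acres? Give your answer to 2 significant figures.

36

z = ln(30/13) / ln(1700/113) = 0.8362 / 2.7110 = 0.3085
c = 13 / 113^0.3085 = 13 / 4.298 = 3.024
S₃ = 3.024 × 3030^0.3085 = 3.024 × 11.86 ≈ 35.85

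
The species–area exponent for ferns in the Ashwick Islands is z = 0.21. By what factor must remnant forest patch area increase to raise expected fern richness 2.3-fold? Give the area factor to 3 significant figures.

52.8

(A₂/A₁)^0.21 = 2.3, so A₂/A₁ = 2.3^(1/0.21) = 2.3^4.762
ln(A₂/A₁) = ln 2.3 / 0.21 = 0.8329 / 0.21 = 3.9662
A₂/A₁ = e^3.9662 ≈ 52.79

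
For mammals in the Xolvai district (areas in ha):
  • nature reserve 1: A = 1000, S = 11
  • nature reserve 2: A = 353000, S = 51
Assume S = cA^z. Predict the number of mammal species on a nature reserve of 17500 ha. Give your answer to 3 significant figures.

23.2

z = ln(51/11) / ln(353000/1000) = 1.5339 / 5.8665 = 0.2615
c = 11 / 1000^0.2615 = 11 / 6.087 = 1.807
S₃ = 1.807 × 17500^0.2615 = 1.807 × 12.87 ≈ 23.25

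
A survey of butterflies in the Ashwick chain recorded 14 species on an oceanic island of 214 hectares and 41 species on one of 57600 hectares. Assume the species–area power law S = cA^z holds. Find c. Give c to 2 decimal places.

5.00

z = ln(S₂/S₁) / ln(A₂/A₁) = ln(41/14) / ln(57600/214) = 1.0745 / 5.5953 = 0.1920
c = S₁ / A₁^z = 14 / 214^0.1920 = 14 / 2.802 = 4.996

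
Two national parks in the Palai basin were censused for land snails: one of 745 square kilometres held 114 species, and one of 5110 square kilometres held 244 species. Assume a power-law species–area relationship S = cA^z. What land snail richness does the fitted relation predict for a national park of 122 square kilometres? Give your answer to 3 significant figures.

55.8

z = ln(244/114) / ln(5110/745) = 0.7610 / 1.9256 = 0.3952
c = 114 / 745^0.3952 = 114 / 13.65 = 8.353
S₃ = 8.353 × 122^0.3952 = 8.353 × 6.676 ≈ 55.77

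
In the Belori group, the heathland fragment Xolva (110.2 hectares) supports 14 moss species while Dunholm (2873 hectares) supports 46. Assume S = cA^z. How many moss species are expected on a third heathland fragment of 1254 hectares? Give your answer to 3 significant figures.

z = ln(46/14) / ln(2873/110.2) = 1.1896 / 3.2608 = 0.3648
c = 14 / 110.2^0.3648 = 14 / 5.559 = 2.518
S₃ = 2.518 × 1254^0.3648 = 2.518 × 13.5 ≈ 33.99

34.0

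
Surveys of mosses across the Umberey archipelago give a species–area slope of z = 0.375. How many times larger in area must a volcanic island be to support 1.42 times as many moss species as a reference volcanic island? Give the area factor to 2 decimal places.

(A₂/A₁)^0.375 = 1.42, so A₂/A₁ = 1.42^(1/0.375) = 1.42^2.667
ln(A₂/A₁) = ln 1.42 / 0.375 = 0.3507 / 0.375 = 0.9351
A₂/A₁ = e^0.9351 ≈ 2.547

2.55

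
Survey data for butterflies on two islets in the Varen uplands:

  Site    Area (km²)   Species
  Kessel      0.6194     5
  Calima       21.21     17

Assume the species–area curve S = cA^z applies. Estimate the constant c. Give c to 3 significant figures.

z = ln(S₂/S₁) / ln(A₂/A₁) = ln(17/5) / ln(21.21/0.6194) = 1.2238 / 3.5335 = 0.3463
c = S₁ / A₁^z = 5 / 0.6194^0.3463 = 5 / 0.8471 = 5.902

5.90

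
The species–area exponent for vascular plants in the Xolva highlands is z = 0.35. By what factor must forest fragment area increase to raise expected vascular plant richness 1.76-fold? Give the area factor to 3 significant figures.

5.03

(A₂/A₁)^0.35 = 1.76, so A₂/A₁ = 1.76^(1/0.35) = 1.76^2.857
ln(A₂/A₁) = ln 1.76 / 0.35 = 0.5653 / 0.35 = 1.6152
A₂/A₁ = e^1.6152 ≈ 5.029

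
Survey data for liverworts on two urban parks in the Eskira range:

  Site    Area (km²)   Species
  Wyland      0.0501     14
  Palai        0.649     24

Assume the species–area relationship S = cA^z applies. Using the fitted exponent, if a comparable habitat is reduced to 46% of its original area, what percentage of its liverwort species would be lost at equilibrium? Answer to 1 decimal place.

z = ln(24/14) / ln(0.649/0.0501) = 0.5390 / 2.5614 = 0.2104
S_new/S_old = (A_new/A_old)^z = 0.46^0.2104 = exp(0.2104 × -0.7765) = 0.8492
Fraction lost = 1 − 0.8492 = 0.1508

15.1%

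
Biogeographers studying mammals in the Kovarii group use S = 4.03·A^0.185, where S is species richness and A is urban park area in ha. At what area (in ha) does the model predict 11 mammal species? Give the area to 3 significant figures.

228 ha

11 = 4.03 × A^0.185  ⇒  A^0.185 = 11/4.03 = 2.73
ln A = ln(2.73) / 0.185 = 1.0041 / 0.185 = 5.4277
A = e^5.4277 ≈ 227.6 ha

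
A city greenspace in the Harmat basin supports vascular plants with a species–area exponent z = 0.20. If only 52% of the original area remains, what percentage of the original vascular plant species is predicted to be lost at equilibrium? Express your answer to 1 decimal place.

12.3%

S_new/S_old = (A_new/A_old)^z = 0.52^0.2
= exp(0.2 × ln 0.52) = exp(0.2 × -0.6539) = exp(-0.1308) ≈ 0.8774
Fraction lost = 1 − 0.8774 = 0.1226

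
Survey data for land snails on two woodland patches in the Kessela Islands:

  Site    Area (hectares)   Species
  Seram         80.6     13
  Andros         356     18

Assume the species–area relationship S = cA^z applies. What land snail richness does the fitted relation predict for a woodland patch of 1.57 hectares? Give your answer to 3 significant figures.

z = ln(18/13) / ln(356/80.6) = 0.3254 / 1.4854 = 0.2191
c = 13 / 80.6^0.2191 = 13 / 2.616 = 4.969
S₃ = 4.969 × 1.57^0.2191 = 4.969 × 1.104 ≈ 5.486

5.49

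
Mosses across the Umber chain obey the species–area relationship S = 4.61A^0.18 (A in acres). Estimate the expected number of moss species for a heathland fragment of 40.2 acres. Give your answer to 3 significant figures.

8.96

S = 4.61 × 40.2^0.18
ln S = ln 4.61 + 0.18 × ln 40.2 = 1.5282 + 0.18 × 3.6939 = 2.1931
S = e^2.1931 ≈ 8.963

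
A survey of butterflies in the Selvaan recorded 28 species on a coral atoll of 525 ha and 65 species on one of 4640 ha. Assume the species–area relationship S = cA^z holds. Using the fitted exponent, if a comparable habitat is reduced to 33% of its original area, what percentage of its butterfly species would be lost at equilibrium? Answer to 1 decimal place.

z = ln(65/28) / ln(4640/525) = 0.8422 / 2.1791 = 0.3865
S_new/S_old = (A_new/A_old)^z = 0.33^0.3865 = exp(0.3865 × -1.1087) = 0.6515
Fraction lost = 1 − 0.6515 = 0.3485

34.9%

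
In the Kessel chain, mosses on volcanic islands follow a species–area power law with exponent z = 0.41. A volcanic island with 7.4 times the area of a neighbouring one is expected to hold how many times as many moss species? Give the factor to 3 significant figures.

S₂/S₁ = (A₂/A₁)^z = 7.4^0.41
ln(S₂/S₁) = 0.41 × ln 7.4 = 0.41 × 2.0015 = 0.8206
S₂/S₁ = e^0.8206 ≈ 2.272

2.27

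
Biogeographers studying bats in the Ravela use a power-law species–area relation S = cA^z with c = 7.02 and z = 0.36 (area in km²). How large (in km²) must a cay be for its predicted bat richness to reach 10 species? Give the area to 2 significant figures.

2.7 km²

10 = 7.02 × A^0.36  ⇒  A^0.36 = 10/7.02 = 1.425
ln A = ln(1.425) / 0.36 = 0.3538 / 0.36 = 0.9828
A = e^0.9828 ≈ 2.672 km²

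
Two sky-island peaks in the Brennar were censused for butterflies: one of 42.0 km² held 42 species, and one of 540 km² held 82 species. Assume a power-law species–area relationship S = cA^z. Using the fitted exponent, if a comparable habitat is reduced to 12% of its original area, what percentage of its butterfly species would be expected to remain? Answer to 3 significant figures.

z = ln(82/42) / ln(540/42) = 0.6690 / 2.5539 = 0.2620
S_new/S_old = (A_new/A_old)^z = 0.12^0.2620 = exp(0.2620 × -2.1203) = 0.5738

57.4%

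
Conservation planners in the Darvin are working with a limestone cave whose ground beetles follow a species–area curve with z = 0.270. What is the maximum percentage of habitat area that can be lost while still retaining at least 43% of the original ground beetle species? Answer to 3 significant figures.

Need (A_new/A_old)^0.27 = 0.43, so A_new/A_old = 0.43^(1/0.27) = 0.43^3.704
ln(A_new/A_old) = ln 0.43 / 0.27 = -0.8440 / 0.27 = -3.1258
A_new/A_old = e^-3.1258 ≈ 0.0439
Fraction that can be lost = 1 − 0.0439 = 0.9561

95.6%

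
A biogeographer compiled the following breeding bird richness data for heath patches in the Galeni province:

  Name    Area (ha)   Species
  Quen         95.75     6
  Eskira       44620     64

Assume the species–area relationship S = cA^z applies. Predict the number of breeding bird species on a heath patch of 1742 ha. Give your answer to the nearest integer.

z = ln(64/6) / ln(44620/95.75) = 2.3671 / 6.1442 = 0.3853
c = 6 / 95.75^0.3853 = 6 / 5.798 = 1.035
S₃ = 1.035 × 1742^0.3853 = 1.035 × 17.73 ≈ 18.35

18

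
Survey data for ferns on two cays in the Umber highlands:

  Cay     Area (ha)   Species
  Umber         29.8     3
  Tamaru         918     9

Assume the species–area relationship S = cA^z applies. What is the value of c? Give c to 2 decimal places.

z = ln(S₂/S₁) / ln(A₂/A₁) = ln(9/3) / ln(918/29.8) = 1.0986 / 3.4277 = 0.3205
c = S₁ / A₁^z = 3 / 29.8^0.3205 = 3 / 2.968 = 1.011

1.01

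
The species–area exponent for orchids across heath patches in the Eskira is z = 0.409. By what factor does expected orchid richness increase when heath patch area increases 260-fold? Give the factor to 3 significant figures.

S₂/S₁ = (A₂/A₁)^z = 260^0.409
ln(S₂/S₁) = 0.409 × ln 260 = 0.409 × 5.5607 = 2.2743
S₂/S₁ = e^2.2743 ≈ 9.721

9.72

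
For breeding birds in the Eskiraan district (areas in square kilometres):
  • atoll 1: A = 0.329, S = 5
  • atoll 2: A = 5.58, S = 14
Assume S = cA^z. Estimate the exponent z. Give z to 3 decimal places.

0.364

Taking logs: ln S = ln c + z ln A, so z = (ln S₂ − ln S₁)/(ln A₂ − ln A₁).
z = ln(14/5) / ln(5.58/0.329) = ln(2.8) / ln(16.96) = 1.0296 / 2.8309 = 0.3637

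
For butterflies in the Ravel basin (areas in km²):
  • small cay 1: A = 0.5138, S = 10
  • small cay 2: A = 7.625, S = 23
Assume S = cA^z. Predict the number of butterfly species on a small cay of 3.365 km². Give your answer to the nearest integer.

18

z = ln(23/10) / ln(7.625/0.5138) = 0.8329 / 2.6974 = 0.3088
c = 10 / 0.5138^0.3088 = 10 / 0.8141 = 12.28
S₃ = 12.28 × 3.365^0.3088 = 12.28 × 1.455 ≈ 17.87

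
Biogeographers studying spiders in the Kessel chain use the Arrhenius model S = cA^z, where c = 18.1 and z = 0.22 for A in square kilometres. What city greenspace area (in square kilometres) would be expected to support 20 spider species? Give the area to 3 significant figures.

1.57 square kilometres

20 = 18.1 × A^0.22  ⇒  A^0.22 = 20/18.1 = 1.105
ln A = ln(1.105) / 0.22 = 0.0998 / 0.22 = 0.4537
A = e^0.4537 ≈ 1.574 square kilometres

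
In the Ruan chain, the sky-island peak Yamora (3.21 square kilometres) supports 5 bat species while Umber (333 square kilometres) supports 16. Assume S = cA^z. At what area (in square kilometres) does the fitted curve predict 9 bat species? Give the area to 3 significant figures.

z = ln(16/5) / ln(333/3.21) = 1.1632 / 4.6419 = 0.2506
c = 5 / 3.21^0.2506 = 5 / 1.339 = 3.733
A = (9/3.733)^(1/0.2506) ⇒ ln A = ln(2.411)/0.2506 = 3.5120
A = e^3.5120 ≈ 33.52 square kilometres

33.5 square kilometres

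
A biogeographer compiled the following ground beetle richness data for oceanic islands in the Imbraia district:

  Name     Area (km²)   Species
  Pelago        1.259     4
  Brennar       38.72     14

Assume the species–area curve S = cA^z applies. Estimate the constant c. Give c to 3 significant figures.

3.68

z = ln(S₂/S₁) / ln(A₂/A₁) = ln(14/4) / ln(38.72/1.259) = 1.2528 / 3.4260 = 0.3657
c = S₁ / A₁^z = 4 / 1.259^0.3657 = 4 / 1.088 = 3.677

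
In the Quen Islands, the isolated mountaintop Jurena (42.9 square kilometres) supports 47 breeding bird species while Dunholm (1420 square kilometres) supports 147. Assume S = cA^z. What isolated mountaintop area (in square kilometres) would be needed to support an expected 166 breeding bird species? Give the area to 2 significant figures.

2100 square kilometres

z = ln(147/47) / ln(1420/42.9) = 1.1403 / 3.4995 = 0.3258
c = 47 / 42.9^0.3258 = 47 / 3.403 = 13.81
A = (166/13.81)^(1/0.3258) ⇒ ln A = ln(12.02)/0.3258 = 7.6315
A = e^7.6315 ≈ 2062 square kilometres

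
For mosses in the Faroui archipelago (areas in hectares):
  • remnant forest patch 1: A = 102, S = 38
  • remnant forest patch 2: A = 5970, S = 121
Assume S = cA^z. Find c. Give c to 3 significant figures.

10.2

z = ln(S₂/S₁) / ln(A₂/A₁) = ln(121/38) / ln(5970/102) = 1.1582 / 4.0695 = 0.2846
c = S₁ / A₁^z = 38 / 102^0.2846 = 38 / 3.73 = 10.19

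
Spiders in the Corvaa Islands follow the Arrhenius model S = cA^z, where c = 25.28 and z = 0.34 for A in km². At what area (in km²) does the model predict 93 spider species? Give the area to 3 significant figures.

93 = 25.28 × A^0.34  ⇒  A^0.34 = 93/25.28 = 3.679
ln A = ln(3.679) / 0.34 = 1.3026 / 0.34 = 3.8311
A = e^3.8311 ≈ 46.11 km²

46.1 km²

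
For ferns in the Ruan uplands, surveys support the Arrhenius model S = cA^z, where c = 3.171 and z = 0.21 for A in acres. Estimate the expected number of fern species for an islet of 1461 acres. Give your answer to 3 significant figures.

14.6

S = 3.171 × 1461^0.21
ln S = ln 3.171 + 0.21 × ln 1461 = 1.1540 + 0.21 × 7.2869 = 2.6843
S = e^2.6843 ≈ 14.65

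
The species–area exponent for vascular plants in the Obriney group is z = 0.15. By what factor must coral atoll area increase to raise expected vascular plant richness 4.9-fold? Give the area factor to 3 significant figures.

(A₂/A₁)^0.15 = 4.9, so A₂/A₁ = 4.9^(1/0.15) = 4.9^6.667
ln(A₂/A₁) = ln 4.9 / 0.15 = 1.5892 / 0.15 = 10.5949
A₂/A₁ = e^10.5949 ≈ 39931

39900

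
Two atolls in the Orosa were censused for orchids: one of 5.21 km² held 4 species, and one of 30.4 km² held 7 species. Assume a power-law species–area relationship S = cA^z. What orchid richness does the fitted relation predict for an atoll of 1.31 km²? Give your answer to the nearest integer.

z = ln(7/4) / ln(30.4/5.21) = 0.5596 / 1.7639 = 0.3173
c = 4 / 5.21^0.3173 = 4 / 1.688 = 2.369
S₃ = 2.369 × 1.31^0.3173 = 2.369 × 1.089 ≈ 2.581

3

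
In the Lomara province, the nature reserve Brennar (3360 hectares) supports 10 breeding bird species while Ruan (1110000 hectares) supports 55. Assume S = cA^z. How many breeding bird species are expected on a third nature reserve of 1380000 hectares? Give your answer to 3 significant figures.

58.6

z = ln(55/10) / ln(1110000/3360) = 1.7047 / 5.8002 = 0.2939
c = 10 / 3360^0.2939 = 10 / 10.88 = 0.9195
S₃ = 0.9195 × 1380000^0.2939 = 0.9195 × 63.77 ≈ 58.63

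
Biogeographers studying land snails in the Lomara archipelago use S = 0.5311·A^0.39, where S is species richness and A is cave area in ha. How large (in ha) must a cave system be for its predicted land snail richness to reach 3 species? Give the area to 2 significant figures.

85 ha

3 = 0.5311 × A^0.39  ⇒  A^0.39 = 3/0.5311 = 5.649
ln A = ln(5.649) / 0.39 = 1.7314 / 0.39 = 4.4395
A = e^4.4395 ≈ 84.74 ha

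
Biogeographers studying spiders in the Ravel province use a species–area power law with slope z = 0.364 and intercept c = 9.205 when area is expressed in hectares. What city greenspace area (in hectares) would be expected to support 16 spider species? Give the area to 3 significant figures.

4.57 hectares

16 = 9.205 × A^0.364  ⇒  A^0.364 = 16/9.205 = 1.738
ln A = ln(1.738) / 0.364 = 0.5528 / 0.364 = 1.5188
A = e^1.5188 ≈ 4.567 hectares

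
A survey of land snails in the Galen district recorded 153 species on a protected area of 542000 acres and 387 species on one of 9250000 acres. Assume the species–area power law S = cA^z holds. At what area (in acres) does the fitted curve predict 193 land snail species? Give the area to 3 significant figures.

z = ln(387/153) / ln(9250000/542000) = 0.9280 / 2.8371 = 0.3271
c = 153 / 542000^0.3271 = 153 / 75.08 = 2.038
A = (193/2.038)^(1/0.3271) ⇒ ln A = ln(94.71)/0.3271 = 13.9131
A = e^13.9131 ≈ 1102489 acres

1100000 acres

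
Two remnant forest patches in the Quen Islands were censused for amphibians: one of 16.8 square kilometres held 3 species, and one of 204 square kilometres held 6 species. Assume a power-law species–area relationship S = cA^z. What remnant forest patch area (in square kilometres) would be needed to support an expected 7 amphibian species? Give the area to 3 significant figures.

355 square kilometres

z = ln(6/3) / ln(204/16.8) = 0.6931 / 2.4967 = 0.2776
c = 3 / 16.8^0.2776 = 3 / 2.189 = 1.371
A = (7/1.371)^(1/0.2776) ⇒ ln A = ln(5.107)/0.2776 = 5.8734
A = e^5.8734 ≈ 355.4 square kilometres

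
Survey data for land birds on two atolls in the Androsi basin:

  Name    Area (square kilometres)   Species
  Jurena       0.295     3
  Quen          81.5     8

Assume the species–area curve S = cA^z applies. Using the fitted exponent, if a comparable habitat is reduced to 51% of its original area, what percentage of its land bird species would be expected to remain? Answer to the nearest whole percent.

89%

z = ln(8/3) / ln(81.5/0.295) = 0.9808 / 5.6214 = 0.1745
S_new/S_old = (A_new/A_old)^z = 0.51^0.1745 = exp(0.1745 × -0.6733) = 0.8892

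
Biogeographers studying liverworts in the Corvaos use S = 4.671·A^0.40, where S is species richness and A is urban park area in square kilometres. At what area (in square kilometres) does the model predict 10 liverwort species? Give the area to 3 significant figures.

6.71 square kilometres

10 = 4.671 × A^0.4  ⇒  A^0.4 = 10/4.671 = 2.141
ln A = ln(2.141) / 0.4 = 0.7612 / 0.4 = 1.9030
A = e^1.9030 ≈ 6.706 square kilometres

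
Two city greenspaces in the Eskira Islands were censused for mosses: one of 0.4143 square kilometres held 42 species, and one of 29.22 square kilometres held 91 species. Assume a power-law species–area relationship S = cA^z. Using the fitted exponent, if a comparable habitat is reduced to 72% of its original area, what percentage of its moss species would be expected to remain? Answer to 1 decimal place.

94.2%

z = ln(91/42) / ln(29.22/0.4143) = 0.7732 / 4.2560 = 0.1817
S_new/S_old = (A_new/A_old)^z = 0.72^0.1817 = exp(0.1817 × -0.3285) = 0.9421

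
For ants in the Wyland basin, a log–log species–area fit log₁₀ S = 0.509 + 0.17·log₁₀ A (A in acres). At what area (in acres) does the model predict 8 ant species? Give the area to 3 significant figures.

8 = 3.228 × A^0.17  ⇒  A^0.17 = 8/3.228 = 2.478
ln A = ln(2.478) / 0.17 = 0.9074 / 0.17 = 5.3378
A = e^5.3378 ≈ 208.1 acres

208 acres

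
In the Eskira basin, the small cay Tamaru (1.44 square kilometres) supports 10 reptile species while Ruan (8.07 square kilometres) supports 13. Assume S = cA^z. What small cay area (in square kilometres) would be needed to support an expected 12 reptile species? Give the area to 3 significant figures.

4.77 square kilometres

z = ln(13/10) / ln(8.07/1.44) = 0.2624 / 1.7235 = 0.1522
c = 10 / 1.44^0.1522 = 10 / 1.057 = 9.46
A = (12/9.46)^(1/0.1522) ⇒ ln A = ln(1.268)/0.1522 = 1.5623
A = e^1.5623 ≈ 4.77 square kilometres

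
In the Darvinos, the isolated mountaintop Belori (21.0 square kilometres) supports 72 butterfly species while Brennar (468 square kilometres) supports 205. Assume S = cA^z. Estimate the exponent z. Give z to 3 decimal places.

0.337

Taking logs: ln S = ln c + z ln A, so z = (ln S₂ − ln S₁)/(ln A₂ − ln A₁).
z = ln(205/72) / ln(468/21) = ln(2.847) / ln(22.29) = 1.0463 / 3.1039 = 0.3371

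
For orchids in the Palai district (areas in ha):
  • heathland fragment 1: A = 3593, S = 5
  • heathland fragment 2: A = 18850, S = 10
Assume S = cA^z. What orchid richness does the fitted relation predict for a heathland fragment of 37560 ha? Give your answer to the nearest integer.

z = ln(10/5) / ln(18850/3593) = 0.6931 / 1.6575 = 0.4182
c = 5 / 3593^0.4182 = 5 / 30.68 = 0.163
S₃ = 0.163 × 37560^0.4182 = 0.163 × 81.86 ≈ 13.34

13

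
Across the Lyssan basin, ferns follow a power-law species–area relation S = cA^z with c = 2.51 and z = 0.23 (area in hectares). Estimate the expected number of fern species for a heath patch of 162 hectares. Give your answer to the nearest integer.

8 species

S = 2.51 × 162^0.23
ln S = ln 2.51 + 0.23 × ln 162 = 0.9203 + 0.23 × 5.0876 = 2.0904
S = e^2.0904 ≈ 8.088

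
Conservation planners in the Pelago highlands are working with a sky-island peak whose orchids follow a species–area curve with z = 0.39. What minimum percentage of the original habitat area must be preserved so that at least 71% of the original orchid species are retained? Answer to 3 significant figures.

Need (A_new/A_old)^0.39 = 0.71, so A_new/A_old = 0.71^(1/0.39) = 0.71^2.564
ln(A_new/A_old) = ln 0.71 / 0.39 = -0.3425 / 0.39 = -0.8782
A_new/A_old = e^-0.8782 ≈ 0.4155

41.6%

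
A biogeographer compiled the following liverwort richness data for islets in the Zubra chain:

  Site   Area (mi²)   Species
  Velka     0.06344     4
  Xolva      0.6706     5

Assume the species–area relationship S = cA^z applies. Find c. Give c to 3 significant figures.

5.19

z = ln(S₂/S₁) / ln(A₂/A₁) = ln(5/4) / ln(0.6706/0.06344) = 0.2231 / 2.3581 = 0.0946
c = S₁ / A₁^z = 4 / 0.06344^0.0946 = 4 / 0.7703 = 5.193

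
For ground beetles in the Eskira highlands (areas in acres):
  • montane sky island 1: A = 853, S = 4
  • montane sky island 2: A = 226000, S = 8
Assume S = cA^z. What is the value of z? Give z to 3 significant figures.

0.124

Taking logs: ln S = ln c + z ln A, so z = (ln S₂ − ln S₁)/(ln A₂ − ln A₁).
z = ln(8/4) / ln(226000/853) = ln(2) / ln(264.9) = 0.6931 / 5.5795 = 0.1242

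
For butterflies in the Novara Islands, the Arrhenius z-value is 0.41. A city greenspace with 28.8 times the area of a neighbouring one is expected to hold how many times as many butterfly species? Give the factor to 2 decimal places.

3.97

S₂/S₁ = (A₂/A₁)^z = 28.8^0.41
ln(S₂/S₁) = 0.41 × ln 28.8 = 0.41 × 3.3604 = 1.3778
S₂/S₁ = e^1.3778 ≈ 3.966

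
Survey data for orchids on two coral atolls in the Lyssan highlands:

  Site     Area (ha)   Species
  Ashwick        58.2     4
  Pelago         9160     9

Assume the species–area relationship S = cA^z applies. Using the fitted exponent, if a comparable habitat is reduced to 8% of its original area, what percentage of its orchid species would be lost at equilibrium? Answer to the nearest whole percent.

33%

z = ln(9/4) / ln(9160/58.2) = 0.8109 / 5.0587 = 0.1603
S_new/S_old = (A_new/A_old)^z = 0.08^0.1603 = exp(0.1603 × -2.5257) = 0.6671
Fraction lost = 1 − 0.6671 = 0.3329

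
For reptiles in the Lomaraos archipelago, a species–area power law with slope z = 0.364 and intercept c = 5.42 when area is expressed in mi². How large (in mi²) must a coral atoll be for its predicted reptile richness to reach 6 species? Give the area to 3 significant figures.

1.32 mi²

6 = 5.42 × A^0.364  ⇒  A^0.364 = 6/5.42 = 1.107
ln A = ln(1.107) / 0.364 = 0.1017 / 0.364 = 0.2793
A = e^0.2793 ≈ 1.322 mi²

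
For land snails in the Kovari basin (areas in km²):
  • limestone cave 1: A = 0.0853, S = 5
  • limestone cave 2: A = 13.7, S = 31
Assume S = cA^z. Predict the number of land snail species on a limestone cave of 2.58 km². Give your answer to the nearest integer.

z = ln(31/5) / ln(13.7/0.0853) = 1.8245 / 5.0790 = 0.3592
c = 5 / 0.0853^0.3592 = 5 / 0.413 = 12.11
S₃ = 12.11 × 2.58^0.3592 = 12.11 × 1.406 ≈ 17.02

17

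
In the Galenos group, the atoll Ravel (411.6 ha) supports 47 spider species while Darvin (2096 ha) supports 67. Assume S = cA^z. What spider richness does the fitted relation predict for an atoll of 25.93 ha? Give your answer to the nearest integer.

z = ln(67/47) / ln(2096/411.6) = 0.3545 / 1.6277 = 0.2178
c = 47 / 411.6^0.2178 = 47 / 3.711 = 12.67
S₃ = 12.67 × 25.93^0.2178 = 12.67 × 2.032 ≈ 25.74

26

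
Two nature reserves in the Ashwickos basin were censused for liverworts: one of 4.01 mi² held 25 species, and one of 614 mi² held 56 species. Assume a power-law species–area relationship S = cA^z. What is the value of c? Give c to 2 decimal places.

z = ln(S₂/S₁) / ln(A₂/A₁) = ln(56/25) / ln(614/4.01) = 0.8065 / 5.0312 = 0.1603
c = S₁ / A₁^z = 25 / 4.01^0.1603 = 25 / 1.249 = 20.01

20.01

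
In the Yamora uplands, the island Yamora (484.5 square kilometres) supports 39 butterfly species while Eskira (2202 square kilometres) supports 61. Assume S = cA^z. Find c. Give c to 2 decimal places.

6.28

z = ln(S₂/S₁) / ln(A₂/A₁) = ln(61/39) / ln(2202/484.5) = 0.4473 / 1.5140 = 0.2954
c = S₁ / A₁^z = 39 / 484.5^0.2954 = 39 / 6.214 = 6.276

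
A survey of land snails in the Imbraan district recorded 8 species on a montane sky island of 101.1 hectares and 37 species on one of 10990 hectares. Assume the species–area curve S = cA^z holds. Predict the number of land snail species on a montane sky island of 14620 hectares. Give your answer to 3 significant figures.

z = ln(37/8) / ln(10990/101.1) = 1.5315 / 4.6886 = 0.3266
c = 8 / 101.1^0.3266 = 8 / 4.517 = 1.771
S₃ = 1.771 × 14620^0.3266 = 1.771 × 22.93 ≈ 40.62

40.6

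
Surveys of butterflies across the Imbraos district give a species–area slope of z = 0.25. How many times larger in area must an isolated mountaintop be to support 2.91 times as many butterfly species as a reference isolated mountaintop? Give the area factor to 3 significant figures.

(A₂/A₁)^0.25 = 2.91, so A₂/A₁ = 2.91^(1/0.25) = 2.91^4
ln(A₂/A₁) = ln 2.91 / 0.25 = 1.0682 / 0.25 = 4.2726
A₂/A₁ = e^4.2726 ≈ 71.71

71.7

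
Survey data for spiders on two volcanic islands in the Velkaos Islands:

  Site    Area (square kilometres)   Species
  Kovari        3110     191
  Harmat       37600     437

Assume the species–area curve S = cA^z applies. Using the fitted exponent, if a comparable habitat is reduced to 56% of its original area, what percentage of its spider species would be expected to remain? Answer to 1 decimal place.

82.5%

z = ln(437/191) / ln(37600/3110) = 0.8277 / 2.4924 = 0.3321
S_new/S_old = (A_new/A_old)^z = 0.56^0.3321 = exp(0.3321 × -0.5798) = 0.8249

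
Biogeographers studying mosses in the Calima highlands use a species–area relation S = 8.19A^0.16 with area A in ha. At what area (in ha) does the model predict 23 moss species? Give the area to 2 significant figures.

640 ha

23 = 8.19 × A^0.16  ⇒  A^0.16 = 23/8.19 = 2.808
ln A = ln(2.808) / 0.16 = 1.0326 / 0.16 = 6.4536
A = e^6.4536 ≈ 635 ha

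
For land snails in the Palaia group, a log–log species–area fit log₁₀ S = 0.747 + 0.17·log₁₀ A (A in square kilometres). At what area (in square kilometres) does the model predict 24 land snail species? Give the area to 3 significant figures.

5310 square kilometres

24 = 5.585 × A^0.17  ⇒  A^0.17 = 24/5.585 = 4.297
ln A = ln(4.297) / 0.17 = 1.4580 / 0.17 = 8.5766
A = e^8.5766 ≈ 5306 square kilometres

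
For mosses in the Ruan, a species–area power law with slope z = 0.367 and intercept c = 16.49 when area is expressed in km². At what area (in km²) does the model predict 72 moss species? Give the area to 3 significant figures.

72 = 16.49 × A^0.367  ⇒  A^0.367 = 72/16.49 = 4.366
ln A = ln(4.366) / 0.367 = 1.4739 / 0.367 = 4.0161
A = e^4.0161 ≈ 55.48 km²

55.5 km²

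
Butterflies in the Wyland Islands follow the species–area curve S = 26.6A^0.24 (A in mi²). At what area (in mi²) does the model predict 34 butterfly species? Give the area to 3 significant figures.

2.78 mi²

34 = 26.6 × A^0.24  ⇒  A^0.24 = 34/26.6 = 1.278
ln A = ln(1.278) / 0.24 = 0.2454 / 0.24 = 1.0227
A = e^1.0227 ≈ 2.781 mi²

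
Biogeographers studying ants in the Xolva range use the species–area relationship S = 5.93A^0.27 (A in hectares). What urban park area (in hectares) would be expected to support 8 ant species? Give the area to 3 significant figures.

3.03 hectares

8 = 5.93 × A^0.27  ⇒  A^0.27 = 8/5.93 = 1.349
ln A = ln(1.349) / 0.27 = 0.2994 / 0.27 = 1.1090
A = e^1.1090 ≈ 3.031 hectares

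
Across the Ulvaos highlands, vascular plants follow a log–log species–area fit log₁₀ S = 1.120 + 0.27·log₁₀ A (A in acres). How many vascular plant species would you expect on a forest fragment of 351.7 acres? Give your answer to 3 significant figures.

64.2

S = 13.18 × 351.7^0.27 = 13.18 × 4.869 ≈ 64.19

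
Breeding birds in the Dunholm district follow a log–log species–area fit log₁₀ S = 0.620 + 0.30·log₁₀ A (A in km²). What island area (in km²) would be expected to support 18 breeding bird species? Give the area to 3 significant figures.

131 km²

18 = 4.169 × A^0.3  ⇒  A^0.3 = 18/4.169 = 4.318
ln A = ln(4.318) / 0.3 = 1.4628 / 0.3 = 4.8759
A = e^4.8759 ≈ 131.1 km²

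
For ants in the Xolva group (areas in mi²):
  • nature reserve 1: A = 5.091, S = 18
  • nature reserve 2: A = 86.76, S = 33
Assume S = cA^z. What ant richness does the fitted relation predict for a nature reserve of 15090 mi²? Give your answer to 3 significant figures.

99.4

z = ln(33/18) / ln(86.76/5.091) = 0.6061 / 2.8357 = 0.2138
c = 18 / 5.091^0.2138 = 18 / 1.416 = 12.71
S₃ = 12.71 × 15090^0.2138 = 12.71 × 7.82 ≈ 99.4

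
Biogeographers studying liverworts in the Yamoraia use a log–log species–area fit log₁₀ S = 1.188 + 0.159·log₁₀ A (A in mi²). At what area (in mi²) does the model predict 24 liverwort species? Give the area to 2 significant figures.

24 = 15.42 × A^0.159  ⇒  A^0.159 = 24/15.42 = 1.557
ln A = ln(1.557) / 0.159 = 0.4426 / 0.159 = 2.7835
A = e^2.7835 ≈ 16.18 mi²

16 mi²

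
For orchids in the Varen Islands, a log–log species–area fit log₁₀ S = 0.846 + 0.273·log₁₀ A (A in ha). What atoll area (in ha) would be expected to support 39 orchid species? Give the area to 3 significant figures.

536 ha

39 = 7.015 × A^0.273  ⇒  A^0.273 = 39/7.015 = 5.56
ln A = ln(5.56) / 0.273 = 1.7156 / 0.273 = 6.2842
A = e^6.2842 ≈ 536 ha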